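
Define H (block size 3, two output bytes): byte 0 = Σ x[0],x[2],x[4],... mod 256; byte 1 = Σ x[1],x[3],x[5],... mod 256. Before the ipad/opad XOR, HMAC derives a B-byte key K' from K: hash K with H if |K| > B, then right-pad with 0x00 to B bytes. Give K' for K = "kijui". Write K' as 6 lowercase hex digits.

|K| = 5 > B = 3, so first hash the key.
H(K): even-index sum = 318 mod 256 = 62; odd-index sum = 222 mod 256 = 222 → 3e de.
Zero-pad H(K) = 3e de to 3 bytes: K' = 3e de 00.

3ede00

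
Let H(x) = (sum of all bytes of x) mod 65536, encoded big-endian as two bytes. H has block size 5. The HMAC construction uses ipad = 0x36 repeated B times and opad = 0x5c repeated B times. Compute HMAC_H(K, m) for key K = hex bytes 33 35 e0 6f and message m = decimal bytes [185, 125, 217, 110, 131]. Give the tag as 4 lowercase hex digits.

Key hex bytes 33 35 e0 6f is 4 bytes ≤ B = 5; zero-pad to 5 bytes: K' = 33 35 e0 6f 00.
K' ⊕ ipad = 05 03 d6 59 36.  K' ⊕ opad = 6f 69 bc 33 5c.
Inner input = (K'⊕ipad) ∥ m = 05 03 d6 59 36 ∥ b9 7d d9 6e 83.
Inner hash: sum = 5+3+214+89+54+185+125+217+110+131 = 1133 → 04 6d.
Outer input = (K'⊕opad) ∥ inner = 6f 69 bc 33 5c ∥ 04 6d.
Outer hash (tag): sum = 111+105+188+51+92+4+109 = 660 → 02 94.

0294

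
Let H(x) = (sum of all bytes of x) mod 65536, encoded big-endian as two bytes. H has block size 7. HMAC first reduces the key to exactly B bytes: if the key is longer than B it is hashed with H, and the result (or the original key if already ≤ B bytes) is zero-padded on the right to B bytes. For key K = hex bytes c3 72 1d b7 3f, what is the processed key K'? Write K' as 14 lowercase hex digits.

Key hex bytes c3 72 1d b7 3f is 5 bytes ≤ B = 7; zero-pad to 7 bytes: K' = c3 72 1d b7 3f 00 00.

c3721db73f0000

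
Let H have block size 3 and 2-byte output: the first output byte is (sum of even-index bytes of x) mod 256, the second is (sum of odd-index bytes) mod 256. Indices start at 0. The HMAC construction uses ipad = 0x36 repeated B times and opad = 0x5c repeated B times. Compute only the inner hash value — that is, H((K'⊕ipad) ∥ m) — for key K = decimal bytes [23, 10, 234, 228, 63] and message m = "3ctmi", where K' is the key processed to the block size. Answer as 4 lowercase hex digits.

Key decimal bytes [23, 10, 234, 228, 63] = 17 0a ea e4 3f is 5 bytes > B = 3, so hash it first: H(key) = 40 ee, then zero-pad to 3 bytes: K' = 40 ee 00.
K' ⊕ ipad = 76 d8 36.
Inner input = 76 d8 36 ∥ 33 63 74 6d 69.
Inner hash: even-index sum = 380 mod 256 = 124; odd-index sum = 488 mod 256 = 232 → 7c e8.

7ce8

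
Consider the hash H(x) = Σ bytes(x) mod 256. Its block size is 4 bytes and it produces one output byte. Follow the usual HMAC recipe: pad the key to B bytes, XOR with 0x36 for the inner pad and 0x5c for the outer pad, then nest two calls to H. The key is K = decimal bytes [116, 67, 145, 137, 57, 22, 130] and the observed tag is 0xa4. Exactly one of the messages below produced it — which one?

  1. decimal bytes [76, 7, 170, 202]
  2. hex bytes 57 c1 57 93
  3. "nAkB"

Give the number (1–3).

3

Key decimal bytes [116, 67, 145, 137, 57, 22, 130] = 74 43 91 89 39 16 82 is 7 bytes > B = 4, so hash it first: H(key) = a2, then zero-pad to 4 bytes: K' = a2 00 00 00.
K' ⊕ ipad = 94 36 36 36; K' ⊕ opad = fe 5c 5c 5c.
m1: inner = H(94 36 36 36 4c 07 aa ca) = fd; tag = H(fe 5c 5c 5c fd) = 0f
m2: inner = H(94 36 36 36 57 c1 57 93) = 38; tag = H(fe 5c 5c 5c 38) = 4a
m3: inner = H(94 36 36 36 6e 41 6b 42) = 92; tag = H(fe 5c 5c 5c 92) = a4 ← matches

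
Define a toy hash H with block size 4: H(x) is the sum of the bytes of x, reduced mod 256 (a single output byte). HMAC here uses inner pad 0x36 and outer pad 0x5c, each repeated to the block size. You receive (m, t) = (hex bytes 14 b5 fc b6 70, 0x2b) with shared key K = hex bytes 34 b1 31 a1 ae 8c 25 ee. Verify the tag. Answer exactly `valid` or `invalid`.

Key hex bytes 34 b1 31 a1 ae 8c 25 ee is 8 bytes > B = 4, so hash it first: H(key) = 04, then zero-pad to 4 bytes: K' = 04 00 00 00.
K' ⊕ ipad = 32 36 36 36; K' ⊕ opad = 58 5c 5c 5c.
Inner hash: sum = 50+54+54+54+20+181+252+182+112 = 959; mod 256 = 191 → bf.
Outer hash (recomputed tag): sum = 88+92+92+92+191 = 555; mod 256 = 43 → 2b.
Recomputed tag = 2b; claimed = 2b → match.

valid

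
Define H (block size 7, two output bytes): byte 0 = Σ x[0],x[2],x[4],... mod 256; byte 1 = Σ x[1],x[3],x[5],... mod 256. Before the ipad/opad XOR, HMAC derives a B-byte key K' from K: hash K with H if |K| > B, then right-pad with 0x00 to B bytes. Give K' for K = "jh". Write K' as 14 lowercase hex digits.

Key "jh" = 6a 68 is 2 bytes ≤ B = 7; zero-pad to 7 bytes: K' = 6a 68 00 00 00 00 00.

6a680000000000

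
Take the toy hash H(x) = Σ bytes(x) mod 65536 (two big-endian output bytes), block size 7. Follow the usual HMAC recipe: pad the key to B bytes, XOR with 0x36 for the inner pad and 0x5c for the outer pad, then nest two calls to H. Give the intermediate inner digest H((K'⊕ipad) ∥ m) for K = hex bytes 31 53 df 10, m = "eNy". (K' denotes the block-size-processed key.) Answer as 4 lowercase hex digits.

0349

Key hex bytes 31 53 df 10 is 4 bytes ≤ B = 7; zero-pad to 7 bytes: K' = 31 53 df 10 00 00 00.
K' ⊕ ipad = 07 65 e9 26 36 36 36.
Inner input = 07 65 e9 26 36 36 36 ∥ 65 4e 79.
Inner hash: sum = 7+101+233+38+54+54+54+101+78+121 = 841 → 03 49.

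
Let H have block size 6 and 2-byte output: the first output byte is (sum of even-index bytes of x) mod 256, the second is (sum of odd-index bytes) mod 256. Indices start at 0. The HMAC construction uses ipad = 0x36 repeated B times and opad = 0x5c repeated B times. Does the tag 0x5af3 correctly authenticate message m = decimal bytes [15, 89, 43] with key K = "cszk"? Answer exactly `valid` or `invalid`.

Key "cszk" = 63 73 7a 6b is 4 bytes ≤ B = 6; zero-pad to 6 bytes: K' = 63 73 7a 6b 00 00.
K' ⊕ ipad = 55 45 4c 5d 36 36; K' ⊕ opad = 3f 2f 26 37 5c 5c.
Inner hash: even-index sum = 273 mod 256 = 17; odd-index sum = 305 mod 256 = 49 → 11 31.
Outer hash (recomputed tag): even-index sum = 210 mod 256 = 210; odd-index sum = 243 mod 256 = 243 → d2 f3.
Recomputed tag = d2f3; claimed = 5af3 → mismatch.

invalid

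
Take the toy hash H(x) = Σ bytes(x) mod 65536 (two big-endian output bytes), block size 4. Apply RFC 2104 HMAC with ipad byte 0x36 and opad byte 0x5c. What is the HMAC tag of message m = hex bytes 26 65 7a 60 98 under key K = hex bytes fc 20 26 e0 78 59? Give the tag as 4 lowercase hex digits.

022a

Key hex bytes fc 20 26 e0 78 59 is 6 bytes > B = 4, so hash it first: H(key) = 02 f3, then zero-pad to 4 bytes: K' = 02 f3 00 00.
K' ⊕ ipad = 34 c5 36 36.  K' ⊕ opad = 5e af 5c 5c.
Inner input = (K'⊕ipad) ∥ m = 34 c5 36 36 ∥ 26 65 7a 60 98.
Inner hash: sum = 52+197+54+54+38+101+122+96+152 = 866 → 03 62.
Outer input = (K'⊕opad) ∥ inner = 5e af 5c 5c ∥ 03 62.
Outer hash (tag): sum = 94+175+92+92+3+98 = 554 → 02 2a.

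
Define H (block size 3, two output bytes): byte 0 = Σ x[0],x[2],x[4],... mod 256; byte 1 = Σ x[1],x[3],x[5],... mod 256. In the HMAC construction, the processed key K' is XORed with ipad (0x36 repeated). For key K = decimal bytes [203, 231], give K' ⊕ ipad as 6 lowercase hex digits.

Key decimal bytes [203, 231] = cb e7 is 2 bytes ≤ B = 3; zero-pad to 3 bytes: K' = cb e7 00.
XOR each byte with 0x36: cb⊕36=fd, e7⊕36=d1, 00⊕36=36.

fdd136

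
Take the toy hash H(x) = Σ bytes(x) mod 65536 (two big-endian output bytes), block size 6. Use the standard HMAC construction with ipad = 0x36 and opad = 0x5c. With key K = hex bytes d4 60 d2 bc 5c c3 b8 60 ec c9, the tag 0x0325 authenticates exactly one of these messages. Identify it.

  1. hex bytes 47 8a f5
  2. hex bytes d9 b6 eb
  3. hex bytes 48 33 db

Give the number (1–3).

1

Key hex bytes d4 60 d2 bc 5c c3 b8 60 ec c9 is 10 bytes > B = 6, so hash it first: H(key) = 06 ae, then zero-pad to 6 bytes: K' = 06 ae 00 00 00 00.
K' ⊕ ipad = 30 98 36 36 36 36; K' ⊕ opad = 5a f2 5c 5c 5c 5c.
m1: inner = H(30 98 36 36 36 36 47 8a f5) = 03 66; tag = H(5a f2 5c 5c 5c 5c 03 66) = 0325 ← matches
m2: inner = H(30 98 36 36 36 36 d9 b6 eb) = 04 1a; tag = H(5a f2 5c 5c 5c 5c 04 1a) = 02da
m3: inner = H(30 98 36 36 36 36 48 33 db) = 02 f6; tag = H(5a f2 5c 5c 5c 5c 02 f6) = 03b4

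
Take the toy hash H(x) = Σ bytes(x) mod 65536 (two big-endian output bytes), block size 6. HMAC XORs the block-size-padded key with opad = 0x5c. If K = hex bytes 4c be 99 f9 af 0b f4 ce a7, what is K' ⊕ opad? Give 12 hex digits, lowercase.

59e35c5c5c5c

Key hex bytes 4c be 99 f9 af 0b f4 ce a7 is 9 bytes > B = 6, so hash it first: H(key) = 05 bf, then zero-pad to 6 bytes: K' = 05 bf 00 00 00 00.
XOR each byte with 0x5c: 05⊕5c=59, bf⊕5c=e3, 00⊕5c=5c, 00⊕5c=5c, 00⊕5c=5c, 00⊕5c=5c.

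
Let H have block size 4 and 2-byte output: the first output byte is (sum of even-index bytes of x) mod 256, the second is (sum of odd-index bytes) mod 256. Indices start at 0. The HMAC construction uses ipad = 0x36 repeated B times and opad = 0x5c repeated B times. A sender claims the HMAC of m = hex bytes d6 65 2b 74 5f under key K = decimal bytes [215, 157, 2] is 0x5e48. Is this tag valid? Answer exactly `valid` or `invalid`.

invalid

Key decimal bytes [215, 157, 2] = d7 9d 02 is 3 bytes ≤ B = 4; zero-pad to 4 bytes: K' = d7 9d 02 00.
K' ⊕ ipad = e1 ab 34 36; K' ⊕ opad = 8b c1 5e 5c.
Inner hash: even-index sum = 629 mod 256 = 117; odd-index sum = 442 mod 256 = 186 → 75 ba.
Outer hash (recomputed tag): even-index sum = 350 mod 256 = 94; odd-index sum = 471 mod 256 = 215 → 5e d7.
Recomputed tag = 5ed7; claimed = 5e48 → mismatch.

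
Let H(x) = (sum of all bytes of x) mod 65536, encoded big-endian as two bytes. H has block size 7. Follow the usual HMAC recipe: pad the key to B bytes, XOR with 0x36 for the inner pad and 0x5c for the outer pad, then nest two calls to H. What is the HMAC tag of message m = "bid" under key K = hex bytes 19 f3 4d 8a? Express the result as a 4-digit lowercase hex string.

03ee

Key hex bytes 19 f3 4d 8a is 4 bytes ≤ B = 7; zero-pad to 7 bytes: K' = 19 f3 4d 8a 00 00 00.
K' ⊕ ipad = 2f c5 7b bc 36 36 36.  K' ⊕ opad = 45 af 11 d6 5c 5c 5c.
Inner input = (K'⊕ipad) ∥ m = 2f c5 7b bc 36 36 36 ∥ 62 69 64.
Inner hash: sum = 47+197+123+188+54+54+54+98+105+100 = 1020 → 03 fc.
Outer input = (K'⊕opad) ∥ inner = 45 af 11 d6 5c 5c 5c ∥ 03 fc.
Outer hash (tag): sum = 69+175+17+214+92+92+92+3+252 = 1006 → 03 ee.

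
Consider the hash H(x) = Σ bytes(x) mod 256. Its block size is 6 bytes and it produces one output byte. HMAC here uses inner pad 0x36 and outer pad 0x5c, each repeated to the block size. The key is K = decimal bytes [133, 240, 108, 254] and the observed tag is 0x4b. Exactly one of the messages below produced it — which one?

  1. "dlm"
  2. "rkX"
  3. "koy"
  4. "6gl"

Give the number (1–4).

Key decimal bytes [133, 240, 108, 254] = 85 f0 6c fe is 4 bytes ≤ B = 6; zero-pad to 6 bytes: K' = 85 f0 6c fe 00 00.
K' ⊕ ipad = b3 c6 5a c8 36 36; K' ⊕ opad = d9 ac 30 a2 5c 5c.
m1: inner = H(b3 c6 5a c8 36 36 64 6c 6d) = 44; tag = H(d9 ac 30 a2 5c 5c 44) = 53
m2: inner = H(b3 c6 5a c8 36 36 72 6b 58) = 3c; tag = H(d9 ac 30 a2 5c 5c 3c) = 4b ← matches
m3: inner = H(b3 c6 5a c8 36 36 6b 6f 79) = 5a; tag = H(d9 ac 30 a2 5c 5c 5a) = 69
m4: inner = H(b3 c6 5a c8 36 36 36 67 6c) = 10; tag = H(d9 ac 30 a2 5c 5c 10) = 1f

2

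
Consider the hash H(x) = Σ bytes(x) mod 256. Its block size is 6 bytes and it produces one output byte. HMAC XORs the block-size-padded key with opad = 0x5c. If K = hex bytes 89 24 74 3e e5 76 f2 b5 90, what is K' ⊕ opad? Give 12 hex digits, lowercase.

Key hex bytes 89 24 74 3e e5 76 f2 b5 90 is 9 bytes > B = 6, so hash it first: H(key) = f1, then zero-pad to 6 bytes: K' = f1 00 00 00 00 00.
XOR each byte with 0x5c: f1⊕5c=ad, 00⊕5c=5c, 00⊕5c=5c, 00⊕5c=5c, 00⊕5c=5c, 00⊕5c=5c.

ad5c5c5c5c5c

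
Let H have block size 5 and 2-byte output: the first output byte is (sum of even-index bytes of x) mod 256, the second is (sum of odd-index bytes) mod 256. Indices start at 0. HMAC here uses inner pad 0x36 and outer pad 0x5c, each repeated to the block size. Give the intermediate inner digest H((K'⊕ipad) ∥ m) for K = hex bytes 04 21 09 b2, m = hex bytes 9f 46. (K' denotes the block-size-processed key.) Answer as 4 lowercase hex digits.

ed3a

Key hex bytes 04 21 09 b2 is 4 bytes ≤ B = 5; zero-pad to 5 bytes: K' = 04 21 09 b2 00.
K' ⊕ ipad = 32 17 3f 84 36.
Inner input = 32 17 3f 84 36 ∥ 9f 46.
Inner hash: even-index sum = 237 mod 256 = 237; odd-index sum = 314 mod 256 = 58 → ed 3a.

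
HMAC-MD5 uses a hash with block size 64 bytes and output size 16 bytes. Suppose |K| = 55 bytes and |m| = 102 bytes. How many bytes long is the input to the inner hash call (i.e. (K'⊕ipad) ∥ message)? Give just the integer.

Key is 55 ≤ 64 bytes, zero-padded: |K'| = 64.
Inner input = (K'⊕ipad) ∥ m → 64 + 102 = 166 bytes.

166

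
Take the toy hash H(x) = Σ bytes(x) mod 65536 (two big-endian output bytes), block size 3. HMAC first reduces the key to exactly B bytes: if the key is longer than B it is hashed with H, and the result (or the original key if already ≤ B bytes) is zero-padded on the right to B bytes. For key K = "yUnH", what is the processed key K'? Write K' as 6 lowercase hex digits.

|K| = 4 > B = 3, so first hash the key.
H(K): sum = 121+85+110+72 = 388 → 01 84.
Zero-pad H(K) = 01 84 to 3 bytes: K' = 01 84 00.

018400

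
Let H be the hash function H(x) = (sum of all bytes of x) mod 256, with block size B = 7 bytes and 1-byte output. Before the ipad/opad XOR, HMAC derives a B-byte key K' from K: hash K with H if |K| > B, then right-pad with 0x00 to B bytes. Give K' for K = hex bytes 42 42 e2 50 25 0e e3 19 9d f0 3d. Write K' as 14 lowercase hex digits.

af000000000000

|K| = 11 > B = 7, so first hash the key.
H(K): sum = 66+66+226+80+37+14+227+25+157+240+61 = 1199; mod 256 = 175 → af.
Zero-pad H(K) = af to 7 bytes: K' = af 00 00 00 00 00 00.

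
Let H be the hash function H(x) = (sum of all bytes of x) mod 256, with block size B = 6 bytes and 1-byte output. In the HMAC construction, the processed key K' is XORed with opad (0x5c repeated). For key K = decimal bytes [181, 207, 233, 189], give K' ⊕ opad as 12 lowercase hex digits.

e993b5e15c5c

Key decimal bytes [181, 207, 233, 189] = b5 cf e9 bd is 4 bytes ≤ B = 6; zero-pad to 6 bytes: K' = b5 cf e9 bd 00 00.
XOR each byte with 0x5c: b5⊕5c=e9, cf⊕5c=93, e9⊕5c=b5, bd⊕5c=e1, 00⊕5c=5c, 00⊕5c=5c.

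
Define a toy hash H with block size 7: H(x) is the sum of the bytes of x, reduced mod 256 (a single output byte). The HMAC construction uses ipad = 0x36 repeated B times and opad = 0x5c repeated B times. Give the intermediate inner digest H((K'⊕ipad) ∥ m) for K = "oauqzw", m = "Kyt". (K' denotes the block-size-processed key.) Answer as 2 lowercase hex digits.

35

Key "oauqzw" = 6f 61 75 71 7a 77 is 6 bytes ≤ B = 7; zero-pad to 7 bytes: K' = 6f 61 75 71 7a 77 00.
K' ⊕ ipad = 59 57 43 47 4c 41 36.
Inner input = 59 57 43 47 4c 41 36 ∥ 4b 79 74.
Inner hash: sum = 89+87+67+71+76+65+54+75+121+116 = 821; mod 256 = 53 → 35.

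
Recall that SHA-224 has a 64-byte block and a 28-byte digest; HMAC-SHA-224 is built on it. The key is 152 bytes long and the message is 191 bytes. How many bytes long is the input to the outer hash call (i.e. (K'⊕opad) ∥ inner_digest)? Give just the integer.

Key is 152 > 64 bytes, so it is hashed to 28 bytes then zero-padded to 64: |K'| = 64.
Outer input = (K'⊕opad) ∥ H(inner) → 64 + 28 = 92 bytes.

92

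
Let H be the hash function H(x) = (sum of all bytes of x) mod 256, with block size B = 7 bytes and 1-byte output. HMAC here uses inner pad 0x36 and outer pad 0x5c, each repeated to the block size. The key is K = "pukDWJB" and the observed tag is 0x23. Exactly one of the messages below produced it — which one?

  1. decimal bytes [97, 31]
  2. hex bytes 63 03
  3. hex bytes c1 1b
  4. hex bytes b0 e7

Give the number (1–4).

Key "pukDWJB" = 70 75 6b 44 57 4a 42 is exactly B = 7 bytes: K' = 70 75 6b 44 57 4a 42.
K' ⊕ ipad = 46 43 5d 72 61 7c 74; K' ⊕ opad = 2c 29 37 18 0b 16 1e.
m1: inner = H(46 43 5d 72 61 7c 74 61 1f) = 29; tag = H(2c 29 37 18 0b 16 1e 29) = 0c
m2: inner = H(46 43 5d 72 61 7c 74 63 03) = 0f; tag = H(2c 29 37 18 0b 16 1e 0f) = f2
m3: inner = H(46 43 5d 72 61 7c 74 c1 1b) = 85; tag = H(2c 29 37 18 0b 16 1e 85) = 68
m4: inner = H(46 43 5d 72 61 7c 74 b0 e7) = 40; tag = H(2c 29 37 18 0b 16 1e 40) = 23 ← matches

4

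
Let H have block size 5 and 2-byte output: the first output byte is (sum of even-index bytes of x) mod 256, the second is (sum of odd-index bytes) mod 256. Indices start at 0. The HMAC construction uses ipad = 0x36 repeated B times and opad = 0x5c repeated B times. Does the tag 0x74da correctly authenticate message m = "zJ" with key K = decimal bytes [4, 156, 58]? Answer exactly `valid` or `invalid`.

valid

Key decimal bytes [4, 156, 58] = 04 9c 3a is 3 bytes ≤ B = 5; zero-pad to 5 bytes: K' = 04 9c 3a 00 00.
K' ⊕ ipad = 32 aa 0c 36 36; K' ⊕ opad = 58 c0 66 5c 5c.
Inner hash: even-index sum = 190 mod 256 = 190; odd-index sum = 346 mod 256 = 90 → be 5a.
Outer hash (recomputed tag): even-index sum = 372 mod 256 = 116; odd-index sum = 474 mod 256 = 218 → 74 da.
Recomputed tag = 74da; claimed = 74da → match.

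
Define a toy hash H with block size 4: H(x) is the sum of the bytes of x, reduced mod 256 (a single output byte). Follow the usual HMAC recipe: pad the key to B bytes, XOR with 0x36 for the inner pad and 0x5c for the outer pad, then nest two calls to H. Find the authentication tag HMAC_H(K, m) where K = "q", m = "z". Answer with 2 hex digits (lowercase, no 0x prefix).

Key "q" = 71 is 1 byte ≤ B = 4; zero-pad to 4 bytes: K' = 71 00 00 00.
K' ⊕ ipad = 47 36 36 36.  K' ⊕ opad = 2d 5c 5c 5c.
Inner input = (K'⊕ipad) ∥ m = 47 36 36 36 ∥ 7a.
Inner hash: sum = 71+54+54+54+122 = 355; mod 256 = 99 → 63.
Outer input = (K'⊕opad) ∥ inner = 2d 5c 5c 5c ∥ 63.
Outer hash (tag): sum = 45+92+92+92+99 = 420; mod 256 = 164 → a4.

a4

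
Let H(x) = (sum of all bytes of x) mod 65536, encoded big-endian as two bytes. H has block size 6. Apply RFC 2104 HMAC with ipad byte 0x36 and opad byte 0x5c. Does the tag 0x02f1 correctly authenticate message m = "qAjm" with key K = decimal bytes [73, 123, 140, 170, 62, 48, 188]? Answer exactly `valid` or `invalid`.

valid

Key decimal bytes [73, 123, 140, 170, 62, 48, 188] = 49 7b 8c aa 3e 30 bc is 7 bytes > B = 6, so hash it first: H(key) = 03 24, then zero-pad to 6 bytes: K' = 03 24 00 00 00 00.
K' ⊕ ipad = 35 12 36 36 36 36; K' ⊕ opad = 5f 78 5c 5c 5c 5c.
Inner hash: sum = 53+18+54+54+54+54+113+65+106+109 = 680 → 02 a8.
Outer hash (recomputed tag): sum = 95+120+92+92+92+92+2+168 = 753 → 02 f1.
Recomputed tag = 02f1; claimed = 02f1 → match.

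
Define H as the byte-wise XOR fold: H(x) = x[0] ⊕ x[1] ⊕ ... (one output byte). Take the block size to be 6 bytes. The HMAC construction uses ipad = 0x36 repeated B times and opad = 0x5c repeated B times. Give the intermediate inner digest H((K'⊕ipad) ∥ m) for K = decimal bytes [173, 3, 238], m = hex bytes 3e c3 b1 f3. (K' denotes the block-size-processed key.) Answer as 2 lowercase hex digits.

Key decimal bytes [173, 3, 238] = ad 03 ee is 3 bytes ≤ B = 6; zero-pad to 6 bytes: K' = ad 03 ee 00 00 00.
K' ⊕ ipad = 9b 35 d8 36 36 36.
Inner input = 9b 35 d8 36 36 36 ∥ 3e c3 b1 f3.
Inner hash: XOR 9b⊕35⊕d8⊕36⊕36⊕36⊕3e⊕c3⊕b1⊕f3 = ff.

ff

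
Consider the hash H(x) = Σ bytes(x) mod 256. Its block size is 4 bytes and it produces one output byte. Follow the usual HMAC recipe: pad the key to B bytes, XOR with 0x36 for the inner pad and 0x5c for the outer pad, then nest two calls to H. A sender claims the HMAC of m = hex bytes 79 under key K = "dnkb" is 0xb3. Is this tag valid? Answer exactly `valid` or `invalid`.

Key "dnkb" = 64 6e 6b 62 is exactly B = 4 bytes: K' = 64 6e 6b 62.
K' ⊕ ipad = 52 58 5d 54; K' ⊕ opad = 38 32 37 3e.
Inner hash: sum = 82+88+93+84+121 = 468; mod 256 = 212 → d4.
Outer hash (recomputed tag): sum = 56+50+55+62+212 = 435; mod 256 = 179 → b3.
Recomputed tag = b3; claimed = b3 → match.

valid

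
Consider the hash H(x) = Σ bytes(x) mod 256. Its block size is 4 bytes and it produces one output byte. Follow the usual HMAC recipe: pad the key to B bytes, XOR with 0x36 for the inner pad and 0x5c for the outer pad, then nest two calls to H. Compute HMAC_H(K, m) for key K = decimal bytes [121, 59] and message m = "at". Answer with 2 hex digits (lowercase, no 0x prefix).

Key decimal bytes [121, 59] = 79 3b is 2 bytes ≤ B = 4; zero-pad to 4 bytes: K' = 79 3b 00 00.
K' ⊕ ipad = 4f 0d 36 36.  K' ⊕ opad = 25 67 5c 5c.
Inner input = (K'⊕ipad) ∥ m = 4f 0d 36 36 ∥ 61 74.
Inner hash: sum = 79+13+54+54+97+116 = 413; mod 256 = 157 → 9d.
Outer input = (K'⊕opad) ∥ inner = 25 67 5c 5c ∥ 9d.
Outer hash (tag): sum = 37+103+92+92+157 = 481; mod 256 = 225 → e1.

e1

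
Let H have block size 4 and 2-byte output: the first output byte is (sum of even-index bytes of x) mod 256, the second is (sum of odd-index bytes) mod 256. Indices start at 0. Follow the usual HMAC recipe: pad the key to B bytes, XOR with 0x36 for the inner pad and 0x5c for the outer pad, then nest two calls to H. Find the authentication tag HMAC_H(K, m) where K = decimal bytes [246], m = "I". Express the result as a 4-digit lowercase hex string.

4524

Key decimal bytes [246] = f6 is 1 byte ≤ B = 4; zero-pad to 4 bytes: K' = f6 00 00 00.
K' ⊕ ipad = c0 36 36 36.  K' ⊕ opad = aa 5c 5c 5c.
Inner input = (K'⊕ipad) ∥ m = c0 36 36 36 ∥ 49.
Inner hash: even-index sum = 319 mod 256 = 63; odd-index sum = 108 mod 256 = 108 → 3f 6c.
Outer input = (K'⊕opad) ∥ inner = aa 5c 5c 5c ∥ 3f 6c.
Outer hash (tag): even-index sum = 325 mod 256 = 69; odd-index sum = 292 mod 256 = 36 → 45 24.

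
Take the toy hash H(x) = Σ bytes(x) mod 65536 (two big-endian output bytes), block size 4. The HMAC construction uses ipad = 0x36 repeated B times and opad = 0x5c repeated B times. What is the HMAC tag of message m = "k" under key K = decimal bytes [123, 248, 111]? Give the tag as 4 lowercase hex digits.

0171

Key decimal bytes [123, 248, 111] = 7b f8 6f is 3 bytes ≤ B = 4; zero-pad to 4 bytes: K' = 7b f8 6f 00.
K' ⊕ ipad = 4d ce 59 36.  K' ⊕ opad = 27 a4 33 5c.
Inner input = (K'⊕ipad) ∥ m = 4d ce 59 36 ∥ 6b.
Inner hash: sum = 77+206+89+54+107 = 533 → 02 15.
Outer input = (K'⊕opad) ∥ inner = 27 a4 33 5c ∥ 02 15.
Outer hash (tag): sum = 39+164+51+92+2+21 = 369 → 01 71.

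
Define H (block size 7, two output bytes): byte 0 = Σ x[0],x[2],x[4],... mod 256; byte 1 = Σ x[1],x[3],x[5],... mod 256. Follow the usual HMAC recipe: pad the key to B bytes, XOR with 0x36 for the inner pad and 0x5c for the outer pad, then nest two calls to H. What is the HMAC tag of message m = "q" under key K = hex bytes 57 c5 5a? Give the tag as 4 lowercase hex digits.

998a

Key hex bytes 57 c5 5a is 3 bytes ≤ B = 7; zero-pad to 7 bytes: K' = 57 c5 5a 00 00 00 00.
K' ⊕ ipad = 61 f3 6c 36 36 36 36.  K' ⊕ opad = 0b 99 06 5c 5c 5c 5c.
Inner input = (K'⊕ipad) ∥ m = 61 f3 6c 36 36 36 36 ∥ 71.
Inner hash: even-index sum = 313 mod 256 = 57; odd-index sum = 464 mod 256 = 208 → 39 d0.
Outer input = (K'⊕opad) ∥ inner = 0b 99 06 5c 5c 5c 5c ∥ 39 d0.
Outer hash (tag): even-index sum = 409 mod 256 = 153; odd-index sum = 394 mod 256 = 138 → 99 8a.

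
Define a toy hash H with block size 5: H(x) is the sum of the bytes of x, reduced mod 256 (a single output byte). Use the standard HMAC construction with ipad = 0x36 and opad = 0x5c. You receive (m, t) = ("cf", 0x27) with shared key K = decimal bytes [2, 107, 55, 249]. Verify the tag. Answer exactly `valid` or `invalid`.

Key decimal bytes [2, 107, 55, 249] = 02 6b 37 f9 is 4 bytes ≤ B = 5; zero-pad to 5 bytes: K' = 02 6b 37 f9 00.
K' ⊕ ipad = 34 5d 01 cf 36; K' ⊕ opad = 5e 37 6b a5 5c.
Inner hash: sum = 52+93+1+207+54+99+102 = 608; mod 256 = 96 → 60.
Outer hash (recomputed tag): sum = 94+55+107+165+92+96 = 609; mod 256 = 97 → 61.
Recomputed tag = 61; claimed = 27 → mismatch.

invalid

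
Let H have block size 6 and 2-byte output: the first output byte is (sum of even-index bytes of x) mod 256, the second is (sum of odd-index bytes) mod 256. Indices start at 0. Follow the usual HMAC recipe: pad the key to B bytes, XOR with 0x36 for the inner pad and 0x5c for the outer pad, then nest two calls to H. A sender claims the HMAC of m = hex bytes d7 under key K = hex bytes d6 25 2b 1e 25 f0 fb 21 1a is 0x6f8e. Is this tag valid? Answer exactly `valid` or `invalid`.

Key hex bytes d6 25 2b 1e 25 f0 fb 21 1a is 9 bytes > B = 6, so hash it first: H(key) = 3b 54, then zero-pad to 6 bytes: K' = 3b 54 00 00 00 00.
K' ⊕ ipad = 0d 62 36 36 36 36; K' ⊕ opad = 67 08 5c 5c 5c 5c.
Inner hash: even-index sum = 336 mod 256 = 80; odd-index sum = 206 mod 256 = 206 → 50 ce.
Outer hash (recomputed tag): even-index sum = 367 mod 256 = 111; odd-index sum = 398 mod 256 = 142 → 6f 8e.
Recomputed tag = 6f8e; claimed = 6f8e → match.

valid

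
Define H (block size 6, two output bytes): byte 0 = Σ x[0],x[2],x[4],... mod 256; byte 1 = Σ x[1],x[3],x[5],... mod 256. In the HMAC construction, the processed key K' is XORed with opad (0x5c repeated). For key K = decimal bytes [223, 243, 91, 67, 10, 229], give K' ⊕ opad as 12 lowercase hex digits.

83af071f56b9

Key decimal bytes [223, 243, 91, 67, 10, 229] = df f3 5b 43 0a e5 is exactly B = 6 bytes: K' = df f3 5b 43 0a e5.
XOR each byte with 0x5c: df⊕5c=83, f3⊕5c=af, 5b⊕5c=07, 43⊕5c=1f, 0a⊕5c=56, e5⊕5c=b9.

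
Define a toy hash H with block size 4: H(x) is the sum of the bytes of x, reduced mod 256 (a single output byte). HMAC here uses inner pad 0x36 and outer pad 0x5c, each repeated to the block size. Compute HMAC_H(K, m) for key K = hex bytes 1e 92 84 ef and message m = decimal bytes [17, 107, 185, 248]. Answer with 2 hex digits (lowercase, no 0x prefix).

Key hex bytes 1e 92 84 ef is exactly B = 4 bytes: K' = 1e 92 84 ef.
K' ⊕ ipad = 28 a4 b2 d9.  K' ⊕ opad = 42 ce d8 b3.
Inner input = (K'⊕ipad) ∥ m = 28 a4 b2 d9 ∥ 11 6b b9 f8.
Inner hash: sum = 40+164+178+217+17+107+185+248 = 1156; mod 256 = 132 → 84.
Outer input = (K'⊕opad) ∥ inner = 42 ce d8 b3 ∥ 84.
Outer hash (tag): sum = 66+206+216+179+132 = 799; mod 256 = 31 → 1f.

1f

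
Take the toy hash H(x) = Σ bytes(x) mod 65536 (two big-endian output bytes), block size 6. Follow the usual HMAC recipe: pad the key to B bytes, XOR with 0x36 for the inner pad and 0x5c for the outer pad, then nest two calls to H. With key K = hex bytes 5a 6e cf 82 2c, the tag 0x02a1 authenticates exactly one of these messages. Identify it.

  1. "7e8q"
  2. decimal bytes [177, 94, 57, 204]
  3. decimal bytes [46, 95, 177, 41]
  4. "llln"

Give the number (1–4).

Key hex bytes 5a 6e cf 82 2c is 5 bytes ≤ B = 6; zero-pad to 6 bytes: K' = 5a 6e cf 82 2c 00.
K' ⊕ ipad = 6c 58 f9 b4 1a 36; K' ⊕ opad = 06 32 93 de 70 5c.
m1: inner = H(6c 58 f9 b4 1a 36 37 65 38 71) = 04 06; tag = H(06 32 93 de 70 5c 04 06) = 027f
m2: inner = H(6c 58 f9 b4 1a 36 b1 5e 39 cc) = 04 d5; tag = H(06 32 93 de 70 5c 04 d5) = 034e
m3: inner = H(6c 58 f9 b4 1a 36 2e 5f b1 29) = 04 28; tag = H(06 32 93 de 70 5c 04 28) = 02a1 ← matches
m4: inner = H(6c 58 f9 b4 1a 36 6c 6c 6c 6e) = 04 73; tag = H(06 32 93 de 70 5c 04 73) = 02ec

3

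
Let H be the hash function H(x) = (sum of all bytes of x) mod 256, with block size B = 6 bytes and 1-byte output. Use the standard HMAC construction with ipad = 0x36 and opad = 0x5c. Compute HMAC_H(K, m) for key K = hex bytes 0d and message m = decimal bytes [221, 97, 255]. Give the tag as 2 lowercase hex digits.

Key hex bytes 0d is 1 byte ≤ B = 6; zero-pad to 6 bytes: K' = 0d 00 00 00 00 00.
K' ⊕ ipad = 3b 36 36 36 36 36.  K' ⊕ opad = 51 5c 5c 5c 5c 5c.
Inner input = (K'⊕ipad) ∥ m = 3b 36 36 36 36 36 ∥ dd 61 ff.
Inner hash: sum = 59+54+54+54+54+54+221+97+255 = 902; mod 256 = 134 → 86.
Outer input = (K'⊕opad) ∥ inner = 51 5c 5c 5c 5c 5c ∥ 86.
Outer hash (tag): sum = 81+92+92+92+92+92+134 = 675; mod 256 = 163 → a3.

a3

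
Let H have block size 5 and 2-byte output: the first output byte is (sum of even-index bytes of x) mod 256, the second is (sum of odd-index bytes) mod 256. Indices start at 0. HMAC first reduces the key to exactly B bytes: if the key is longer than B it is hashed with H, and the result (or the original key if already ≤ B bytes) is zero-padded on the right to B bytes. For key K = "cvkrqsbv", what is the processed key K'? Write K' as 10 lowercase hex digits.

a1d1000000

|K| = 8 > B = 5, so first hash the key.
H(K): even-index sum = 417 mod 256 = 161; odd-index sum = 465 mod 256 = 209 → a1 d1.
Zero-pad H(K) = a1 d1 to 5 bytes: K' = a1 d1 00 00 00.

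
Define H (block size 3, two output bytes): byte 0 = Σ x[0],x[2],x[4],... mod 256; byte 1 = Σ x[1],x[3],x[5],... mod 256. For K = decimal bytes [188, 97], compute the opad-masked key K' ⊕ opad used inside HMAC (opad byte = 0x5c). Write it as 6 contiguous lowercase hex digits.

Key decimal bytes [188, 97] = bc 61 is 2 bytes ≤ B = 3; zero-pad to 3 bytes: K' = bc 61 00.
XOR each byte with 0x5c: bc⊕5c=e0, 61⊕5c=3d, 00⊕5c=5c.

e03d5c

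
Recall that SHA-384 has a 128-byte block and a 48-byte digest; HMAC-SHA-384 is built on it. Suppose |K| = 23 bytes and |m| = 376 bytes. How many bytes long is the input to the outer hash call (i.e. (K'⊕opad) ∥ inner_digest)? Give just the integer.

Key is 23 ≤ 128 bytes, zero-padded: |K'| = 128.
Outer input = (K'⊕opad) ∥ H(inner) → 128 + 48 = 176 bytes.

176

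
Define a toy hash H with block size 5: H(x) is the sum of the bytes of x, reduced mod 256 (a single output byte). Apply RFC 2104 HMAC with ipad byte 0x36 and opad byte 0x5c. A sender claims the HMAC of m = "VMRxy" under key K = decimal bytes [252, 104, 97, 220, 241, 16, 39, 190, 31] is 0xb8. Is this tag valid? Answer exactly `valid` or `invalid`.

valid

Key decimal bytes [252, 104, 97, 220, 241, 16, 39, 190, 31] = fc 68 61 dc f1 10 27 be 1f is 9 bytes > B = 5, so hash it first: H(key) = a6, then zero-pad to 5 bytes: K' = a6 00 00 00 00.
K' ⊕ ipad = 90 36 36 36 36; K' ⊕ opad = fa 5c 5c 5c 5c.
Inner hash: sum = 144+54+54+54+54+86+77+82+120+121 = 846; mod 256 = 78 → 4e.
Outer hash (recomputed tag): sum = 250+92+92+92+92+78 = 696; mod 256 = 184 → b8.
Recomputed tag = b8; claimed = b8 → match.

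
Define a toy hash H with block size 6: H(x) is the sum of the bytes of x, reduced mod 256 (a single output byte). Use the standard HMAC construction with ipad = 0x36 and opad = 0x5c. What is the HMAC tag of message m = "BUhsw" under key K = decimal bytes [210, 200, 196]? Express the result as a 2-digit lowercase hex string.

2d

Key decimal bytes [210, 200, 196] = d2 c8 c4 is 3 bytes ≤ B = 6; zero-pad to 6 bytes: K' = d2 c8 c4 00 00 00.
K' ⊕ ipad = e4 fe f2 36 36 36.  K' ⊕ opad = 8e 94 98 5c 5c 5c.
Inner input = (K'⊕ipad) ∥ m = e4 fe f2 36 36 36 ∥ 42 55 68 73 77.
Inner hash: sum = 228+254+242+54+54+54+66+85+104+115+119 = 1375; mod 256 = 95 → 5f.
Outer input = (K'⊕opad) ∥ inner = 8e 94 98 5c 5c 5c ∥ 5f.
Outer hash (tag): sum = 142+148+152+92+92+92+95 = 813; mod 256 = 45 → 2d.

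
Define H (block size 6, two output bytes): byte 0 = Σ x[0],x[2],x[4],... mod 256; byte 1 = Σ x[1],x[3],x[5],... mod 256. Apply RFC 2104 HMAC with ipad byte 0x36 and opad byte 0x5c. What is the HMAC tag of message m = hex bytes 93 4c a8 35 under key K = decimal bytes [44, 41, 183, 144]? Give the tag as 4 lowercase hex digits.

c319

Key decimal bytes [44, 41, 183, 144] = 2c 29 b7 90 is 4 bytes ≤ B = 6; zero-pad to 6 bytes: K' = 2c 29 b7 90 00 00.
K' ⊕ ipad = 1a 1f 81 a6 36 36.  K' ⊕ opad = 70 75 eb cc 5c 5c.
Inner input = (K'⊕ipad) ∥ m = 1a 1f 81 a6 36 36 ∥ 93 4c a8 35.
Inner hash: even-index sum = 524 mod 256 = 12; odd-index sum = 380 mod 256 = 124 → 0c 7c.
Outer input = (K'⊕opad) ∥ inner = 70 75 eb cc 5c 5c ∥ 0c 7c.
Outer hash (tag): even-index sum = 451 mod 256 = 195; odd-index sum = 537 mod 256 = 25 → c3 19.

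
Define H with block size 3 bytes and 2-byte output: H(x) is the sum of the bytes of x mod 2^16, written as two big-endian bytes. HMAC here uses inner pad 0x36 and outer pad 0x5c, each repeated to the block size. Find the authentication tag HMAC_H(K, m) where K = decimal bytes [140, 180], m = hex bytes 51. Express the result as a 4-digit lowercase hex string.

Key decimal bytes [140, 180] = 8c b4 is 2 bytes ≤ B = 3; zero-pad to 3 bytes: K' = 8c b4 00.
K' ⊕ ipad = ba 82 36.  K' ⊕ opad = d0 e8 5c.
Inner input = (K'⊕ipad) ∥ m = ba 82 36 ∥ 51.
Inner hash: sum = 186+130+54+81 = 451 → 01 c3.
Outer input = (K'⊕opad) ∥ inner = d0 e8 5c ∥ 01 c3.
Outer hash (tag): sum = 208+232+92+1+195 = 728 → 02 d8.

02d8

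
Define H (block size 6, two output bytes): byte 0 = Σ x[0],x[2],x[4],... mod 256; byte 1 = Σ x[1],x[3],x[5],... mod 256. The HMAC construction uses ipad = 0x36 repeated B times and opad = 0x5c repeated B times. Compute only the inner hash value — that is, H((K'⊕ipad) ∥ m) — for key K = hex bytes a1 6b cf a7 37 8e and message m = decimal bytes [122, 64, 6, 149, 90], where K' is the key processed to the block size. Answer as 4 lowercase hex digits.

6b7b

Key hex bytes a1 6b cf a7 37 8e is exactly B = 6 bytes: K' = a1 6b cf a7 37 8e.
K' ⊕ ipad = 97 5d f9 91 01 b8.
Inner input = 97 5d f9 91 01 b8 ∥ 7a 40 06 95 5a.
Inner hash: even-index sum = 619 mod 256 = 107; odd-index sum = 635 mod 256 = 123 → 6b 7b.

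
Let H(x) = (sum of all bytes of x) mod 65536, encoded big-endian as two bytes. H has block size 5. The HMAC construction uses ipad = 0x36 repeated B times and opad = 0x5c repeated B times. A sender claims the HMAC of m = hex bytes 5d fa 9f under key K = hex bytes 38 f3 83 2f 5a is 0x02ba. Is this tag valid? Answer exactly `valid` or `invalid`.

invalid

Key hex bytes 38 f3 83 2f 5a is exactly B = 5 bytes: K' = 38 f3 83 2f 5a.
K' ⊕ ipad = 0e c5 b5 19 6c; K' ⊕ opad = 64 af df 73 06.
Inner hash: sum = 14+197+181+25+108+93+250+159 = 1027 → 04 03.
Outer hash (recomputed tag): sum = 100+175+223+115+6+4+3 = 626 → 02 72.
Recomputed tag = 0272; claimed = 02ba → mismatch.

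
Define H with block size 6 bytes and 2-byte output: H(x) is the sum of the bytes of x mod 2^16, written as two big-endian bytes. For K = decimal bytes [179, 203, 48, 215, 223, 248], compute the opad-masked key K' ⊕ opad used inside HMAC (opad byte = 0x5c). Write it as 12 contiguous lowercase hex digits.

ef976c8b83a4

Key decimal bytes [179, 203, 48, 215, 223, 248] = b3 cb 30 d7 df f8 is exactly B = 6 bytes: K' = b3 cb 30 d7 df f8.
XOR each byte with 0x5c: b3⊕5c=ef, cb⊕5c=97, 30⊕5c=6c, d7⊕5c=8b, df⊕5c=83, f8⊕5c=a4.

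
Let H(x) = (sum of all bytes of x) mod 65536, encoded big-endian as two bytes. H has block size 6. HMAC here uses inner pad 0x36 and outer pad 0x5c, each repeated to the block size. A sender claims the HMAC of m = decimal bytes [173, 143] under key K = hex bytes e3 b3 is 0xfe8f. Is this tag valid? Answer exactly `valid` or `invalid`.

invalid

Key hex bytes e3 b3 is 2 bytes ≤ B = 6; zero-pad to 6 bytes: K' = e3 b3 00 00 00 00.
K' ⊕ ipad = d5 85 36 36 36 36; K' ⊕ opad = bf ef 5c 5c 5c 5c.
Inner hash: sum = 213+133+54+54+54+54+173+143 = 878 → 03 6e.
Outer hash (recomputed tag): sum = 191+239+92+92+92+92+3+110 = 911 → 03 8f.
Recomputed tag = 038f; claimed = fe8f → mismatch.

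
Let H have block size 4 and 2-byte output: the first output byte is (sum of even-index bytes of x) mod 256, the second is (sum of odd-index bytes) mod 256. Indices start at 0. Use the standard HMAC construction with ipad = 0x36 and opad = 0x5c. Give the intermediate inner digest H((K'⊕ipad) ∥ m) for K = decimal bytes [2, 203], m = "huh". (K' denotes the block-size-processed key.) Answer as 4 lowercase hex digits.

Key decimal bytes [2, 203] = 02 cb is 2 bytes ≤ B = 4; zero-pad to 4 bytes: K' = 02 cb 00 00.
K' ⊕ ipad = 34 fd 36 36.
Inner input = 34 fd 36 36 ∥ 68 75 68.
Inner hash: even-index sum = 314 mod 256 = 58; odd-index sum = 424 mod 256 = 168 → 3a a8.

3aa8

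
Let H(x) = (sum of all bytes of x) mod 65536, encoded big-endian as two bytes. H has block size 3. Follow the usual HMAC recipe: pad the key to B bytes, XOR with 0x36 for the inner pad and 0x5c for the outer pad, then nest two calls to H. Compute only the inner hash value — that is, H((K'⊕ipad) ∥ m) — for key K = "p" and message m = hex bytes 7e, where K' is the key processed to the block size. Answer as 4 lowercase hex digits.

0130

Key "p" = 70 is 1 byte ≤ B = 3; zero-pad to 3 bytes: K' = 70 00 00.
K' ⊕ ipad = 46 36 36.
Inner input = 46 36 36 ∥ 7e.
Inner hash: sum = 70+54+54+126 = 304 → 01 30.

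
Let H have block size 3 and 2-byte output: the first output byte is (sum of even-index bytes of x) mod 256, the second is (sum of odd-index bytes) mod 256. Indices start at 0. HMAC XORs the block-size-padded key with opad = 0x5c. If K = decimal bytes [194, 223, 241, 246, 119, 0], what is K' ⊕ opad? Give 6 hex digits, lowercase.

Key decimal bytes [194, 223, 241, 246, 119, 0] = c2 df f1 f6 77 00 is 6 bytes > B = 3, so hash it first: H(key) = 2a d5, then zero-pad to 3 bytes: K' = 2a d5 00.
XOR each byte with 0x5c: 2a⊕5c=76, d5⊕5c=89, 00⊕5c=5c.

76895c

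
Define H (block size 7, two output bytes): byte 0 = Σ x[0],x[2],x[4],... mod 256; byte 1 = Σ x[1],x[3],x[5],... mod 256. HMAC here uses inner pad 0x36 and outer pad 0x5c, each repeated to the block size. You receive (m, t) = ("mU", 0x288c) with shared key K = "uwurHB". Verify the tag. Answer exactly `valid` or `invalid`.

invalid

Key "uwurHB" = 75 77 75 72 48 42 is 6 bytes ≤ B = 7; zero-pad to 7 bytes: K' = 75 77 75 72 48 42 00.
K' ⊕ ipad = 43 41 43 44 7e 74 36; K' ⊕ opad = 29 2b 29 2e 14 1e 5c.
Inner hash: even-index sum = 399 mod 256 = 143; odd-index sum = 358 mod 256 = 102 → 8f 66.
Outer hash (recomputed tag): even-index sum = 296 mod 256 = 40; odd-index sum = 262 mod 256 = 6 → 28 06.
Recomputed tag = 2806; claimed = 288c → mismatch.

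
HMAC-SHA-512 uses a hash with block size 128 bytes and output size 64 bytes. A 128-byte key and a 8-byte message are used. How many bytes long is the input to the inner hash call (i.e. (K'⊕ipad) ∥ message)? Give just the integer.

136

Key is 128 ≤ 128 bytes, zero-padded: |K'| = 128.
Inner input = (K'⊕ipad) ∥ m → 128 + 8 = 136 bytes.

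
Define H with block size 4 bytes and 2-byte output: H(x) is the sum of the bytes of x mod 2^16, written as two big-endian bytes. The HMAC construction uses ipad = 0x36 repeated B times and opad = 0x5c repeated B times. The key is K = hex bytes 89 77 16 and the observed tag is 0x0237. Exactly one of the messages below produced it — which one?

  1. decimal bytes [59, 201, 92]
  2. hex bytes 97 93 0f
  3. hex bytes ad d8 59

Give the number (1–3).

Key hex bytes 89 77 16 is 3 bytes ≤ B = 4; zero-pad to 4 bytes: K' = 89 77 16 00.
K' ⊕ ipad = bf 41 20 36; K' ⊕ opad = d5 2b 4a 5c.
m1: inner = H(bf 41 20 36 3b c9 5c) = 02 b6; tag = H(d5 2b 4a 5c 02 b6) = 025e
m2: inner = H(bf 41 20 36 97 93 0f) = 02 8f; tag = H(d5 2b 4a 5c 02 8f) = 0237 ← matches
m3: inner = H(bf 41 20 36 ad d8 59) = 03 34; tag = H(d5 2b 4a 5c 03 34) = 01dd

2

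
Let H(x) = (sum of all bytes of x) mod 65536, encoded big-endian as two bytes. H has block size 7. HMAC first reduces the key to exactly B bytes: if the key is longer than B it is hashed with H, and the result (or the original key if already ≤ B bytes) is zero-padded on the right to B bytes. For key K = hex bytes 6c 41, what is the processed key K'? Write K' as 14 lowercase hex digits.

Key hex bytes 6c 41 is 2 bytes ≤ B = 7; zero-pad to 7 bytes: K' = 6c 41 00 00 00 00 00.

6c410000000000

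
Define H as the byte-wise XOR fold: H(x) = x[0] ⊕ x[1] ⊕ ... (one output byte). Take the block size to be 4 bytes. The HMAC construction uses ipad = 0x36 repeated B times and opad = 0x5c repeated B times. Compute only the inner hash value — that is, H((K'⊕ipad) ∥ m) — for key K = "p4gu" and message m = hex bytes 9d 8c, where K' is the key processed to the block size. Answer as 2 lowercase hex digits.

Key "p4gu" = 70 34 67 75 is exactly B = 4 bytes: K' = 70 34 67 75.
K' ⊕ ipad = 46 02 51 43.
Inner input = 46 02 51 43 ∥ 9d 8c.
Inner hash: XOR 46⊕02⊕51⊕43⊕9d⊕8c = 47.

47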